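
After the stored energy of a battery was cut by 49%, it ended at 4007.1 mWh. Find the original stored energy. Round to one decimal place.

The overall multiplier applied was 0.51.
So the original stored energy was 4007.1 ÷ 0.51 ≈ 7857.1 mWh.

7857.1 mWh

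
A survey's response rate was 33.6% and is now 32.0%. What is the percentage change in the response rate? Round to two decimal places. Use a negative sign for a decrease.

The change is 32.0 − 33.6 = -1.6 percentage points.
Relative to the original 33.6%, that is -1.6 ÷ 33.6 ≈ -4.76%.

-4.76%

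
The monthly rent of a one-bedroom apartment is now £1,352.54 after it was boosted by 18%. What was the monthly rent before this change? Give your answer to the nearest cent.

The overall multiplier applied was 1.18.
So the original monthly rent was £1,352.54 ÷ 1.18 ≈ £1,146.22.

£1,146.22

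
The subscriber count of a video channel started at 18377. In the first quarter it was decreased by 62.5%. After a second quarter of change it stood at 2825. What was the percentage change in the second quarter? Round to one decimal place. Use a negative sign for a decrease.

-59.0%

After the first quarter: 18377 × 0.375 = 6891.375.
Second-quarter multiplier: 2825 ÷ 6891.375 ≈ 0.40993.
That is a change of -59.0%.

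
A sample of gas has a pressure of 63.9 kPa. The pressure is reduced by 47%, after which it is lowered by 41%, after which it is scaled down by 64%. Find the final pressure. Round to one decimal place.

7.2 kPa

Apply the 47% decrease: 63.9 × 0.53 = 33.867.
41% decrease: 33.867 × 0.59 = 19.98153.
Apply the 64% decrease: 19.98153 × 0.36 = 7.1933508 ≈ 7.2.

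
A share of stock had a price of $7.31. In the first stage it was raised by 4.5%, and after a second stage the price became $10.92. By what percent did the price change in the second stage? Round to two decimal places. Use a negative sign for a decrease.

42.95%

After the first stage: $7.31 × 1.045 = $7.63895.
Second-stage multiplier: $10.92 ÷ $7.63895 ≈ 1.429516.
That is a change of 42.95%.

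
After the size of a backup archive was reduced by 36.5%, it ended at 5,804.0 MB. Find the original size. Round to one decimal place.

9,140.2 MB

The overall multiplier applied was 0.635.
So the original size was 5,804.0 ÷ 0.635 ≈ 9,140.2 MB.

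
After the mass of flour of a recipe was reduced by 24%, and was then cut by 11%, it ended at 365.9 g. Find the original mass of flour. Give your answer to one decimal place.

The overall multiplier applied was 0.76 × 0.89 = 0.6764.
So the original mass of flour was 365.9 ÷ 0.6764 ≈ 541.0 g.

541.0 g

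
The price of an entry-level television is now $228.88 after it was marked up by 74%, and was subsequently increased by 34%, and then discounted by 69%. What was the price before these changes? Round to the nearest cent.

The overall multiplier applied was 1.74 × 1.34 × 0.31 = 0.722796.
So the original price was $228.88 ÷ 0.722796 ≈ $316.66.

$316.66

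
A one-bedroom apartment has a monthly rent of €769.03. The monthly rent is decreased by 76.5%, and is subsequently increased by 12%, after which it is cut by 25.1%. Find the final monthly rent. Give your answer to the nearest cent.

Apply the 76.5% decrease: €769.03 × 0.235 = €180.72205.
Apply the 12% increase: €180.72205 × 1.12 = €202.408696.
After the 25.1% decrease: €202.408696 × 0.749 = €151.604113304 ≈ €151.60.

€151.60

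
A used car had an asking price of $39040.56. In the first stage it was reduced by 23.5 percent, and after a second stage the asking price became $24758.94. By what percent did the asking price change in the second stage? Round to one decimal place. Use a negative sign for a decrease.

After the first stage: $39040.56 × 0.765 = $29866.0284.
Second-stage multiplier: $24758.94 ÷ $29866.0284 ≈ 0.829.
That is a change of -17.1%.

-17.1%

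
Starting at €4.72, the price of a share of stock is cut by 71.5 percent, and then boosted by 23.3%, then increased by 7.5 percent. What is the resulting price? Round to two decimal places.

71.5% decrease: €4.72 × 0.285 = €1.3452.
23.3% increase: €1.3452 × 1.233 = €1.6586316.
Apply the 7.5% increase: €1.6586316 × 1.075 = €1.78302897 ≈ €1.78.

€1.78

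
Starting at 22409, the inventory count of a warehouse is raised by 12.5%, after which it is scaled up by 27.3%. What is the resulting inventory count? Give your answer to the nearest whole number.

32092

Each change multiplies by a factor: 1.125 × 1.273 = 1.432125.
22409 × 1.432125 = 32092.489125 ≈ 32092.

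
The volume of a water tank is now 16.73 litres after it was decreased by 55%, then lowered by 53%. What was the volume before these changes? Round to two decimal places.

79.10 litres

Undoing the 53% decrease: 16.73 ÷ 0.47 ≈ 35.595745.
Undoing the 55% decrease: 35.595745 ÷ 0.45 ≈ 79.10 litres.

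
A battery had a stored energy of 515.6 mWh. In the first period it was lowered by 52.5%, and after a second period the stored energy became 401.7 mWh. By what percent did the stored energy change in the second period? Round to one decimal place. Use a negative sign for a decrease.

64.0%

After the first period: 515.6 × 0.475 = 244.91.
Second-period multiplier: 401.7 ÷ 244.91 ≈ 1.64019.
That is a change of 64.0%.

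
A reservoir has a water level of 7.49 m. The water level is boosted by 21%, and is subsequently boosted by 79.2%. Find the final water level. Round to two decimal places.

16.24 m

Apply the 21% increase: 7.49 × 1.21 = 9.0629.
After the 79.2% increase: 9.0629 × 1.792 = 16.2407168 ≈ 16.24.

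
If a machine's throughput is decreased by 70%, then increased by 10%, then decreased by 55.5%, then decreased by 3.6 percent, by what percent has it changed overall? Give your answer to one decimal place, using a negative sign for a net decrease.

A 70% decrease multiplies by 0.3.
Then a 10% increase: 0.3 × 1.1 = 0.33.
Then a 55.5% decrease: 0.33 × 0.445 = 0.14685.
Then a 3.6% decrease: 0.14685 × 0.964 = 0.1415634.
Overall factor 0.1415634, i.e. -85.8%.

-85.8%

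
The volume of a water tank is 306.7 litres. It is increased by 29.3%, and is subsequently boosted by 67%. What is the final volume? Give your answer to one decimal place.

662.3 litres

Each change multiplies by a factor: 1.293 × 1.67 = 2.15931.
306.7 × 2.15931 = 662.260377 ≈ 662.3.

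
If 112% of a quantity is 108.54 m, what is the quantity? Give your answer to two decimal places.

108.54 m ÷ 1.12 ≈ 96.91 m.

96.91 m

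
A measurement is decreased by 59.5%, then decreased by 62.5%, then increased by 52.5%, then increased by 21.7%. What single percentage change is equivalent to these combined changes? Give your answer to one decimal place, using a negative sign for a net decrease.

-71.8%

The combined multiplier is 0.405 × 0.375 × 1.525 × 1.217 = 0.281868609375.
That corresponds to a decrease of 71.8%.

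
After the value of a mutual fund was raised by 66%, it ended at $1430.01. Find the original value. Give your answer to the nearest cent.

$861.45

The overall multiplier applied was 1.66.
So the original value was $1430.01 ÷ 1.66 ≈ $861.45.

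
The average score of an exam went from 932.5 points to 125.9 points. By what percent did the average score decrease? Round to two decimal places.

Change: 125.9 − 932.5 = -806.6.
Relative to the original: -806.6 ÷ 932.5 ≈ -86.50%.
So the average score decreased by 86.50%.

86.50%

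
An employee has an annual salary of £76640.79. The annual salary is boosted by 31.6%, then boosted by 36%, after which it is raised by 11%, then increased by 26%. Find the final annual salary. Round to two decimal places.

£191844.03

After the 31.6% increase: £76640.79 × 1.316 = £100859.27964.
36% increase: £100859.27964 × 1.36 = £137168.6203104.
After the 11% increase: £137168.6203104 × 1.11 = £152257.168544544.
26% increase: £152257.168544544 × 1.26 = £191844.03236612544 ≈ £191844.03.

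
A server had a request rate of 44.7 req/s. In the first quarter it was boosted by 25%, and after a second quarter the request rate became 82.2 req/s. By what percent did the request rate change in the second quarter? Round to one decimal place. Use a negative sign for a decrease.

47.1%

After the first quarter: 44.7 × 1.25 = 55.875.
Second-quarter multiplier: 82.2 ÷ 55.875 ≈ 1.47114.
That is a change of 47.1%.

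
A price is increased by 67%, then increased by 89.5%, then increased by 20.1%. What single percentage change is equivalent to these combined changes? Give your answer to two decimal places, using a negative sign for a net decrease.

280.07%

The combined multiplier is 1.67 × 1.895 × 1.201 = 3.80074465.
That corresponds to an increase of 280.07%.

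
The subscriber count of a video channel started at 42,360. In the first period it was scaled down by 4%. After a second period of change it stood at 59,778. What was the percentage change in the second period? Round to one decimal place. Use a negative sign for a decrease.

47.0%

After the first period: 42,360 × 0.96 = 40665.6.
Second-period multiplier: 59,778 ÷ 40665.6 ≈ 1.46999.
That is a change of 47.0%.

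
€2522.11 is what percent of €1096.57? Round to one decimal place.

€2522.11 ÷ €1096.57 ≈ 230.0%.

230.0%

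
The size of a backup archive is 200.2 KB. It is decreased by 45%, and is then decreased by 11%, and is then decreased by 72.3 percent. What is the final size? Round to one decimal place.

27.1 KB

Each change multiplies by a factor: 0.55 × 0.89 × 0.277 = 0.1355915.
200.2 × 0.1355915 = 27.1454183 ≈ 27.1.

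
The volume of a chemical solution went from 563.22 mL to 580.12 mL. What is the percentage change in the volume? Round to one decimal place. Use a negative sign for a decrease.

3.0%

Change: 580.12 − 563.22 = 16.90.
Relative to the original: 16.90 ÷ 563.22 ≈ 3.0%.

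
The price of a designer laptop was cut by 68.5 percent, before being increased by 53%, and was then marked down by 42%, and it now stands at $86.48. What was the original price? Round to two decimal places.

$309.38

Undoing the 42% decrease: $86.48 ÷ 0.58 ≈ $149.103448.
Undoing the 53% increase: $149.103448 ÷ 1.53 ≈ $97.453234.
Undoing the 68.5% decrease: $97.453234 ÷ 0.315 ≈ $309.38.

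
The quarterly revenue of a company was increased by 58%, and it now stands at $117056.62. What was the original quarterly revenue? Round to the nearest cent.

$74086.47

The overall multiplier applied was 1.58.
So the original quarterly revenue was $117056.62 ÷ 1.58 ≈ $74086.47.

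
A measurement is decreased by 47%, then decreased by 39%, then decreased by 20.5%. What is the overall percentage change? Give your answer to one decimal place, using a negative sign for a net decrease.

A 47% decrease multiplies by 0.53.
Then a 39% decrease: 0.53 × 0.61 = 0.3233.
Then a 20.5% decrease: 0.3233 × 0.795 = 0.2570235.
Overall factor 0.2570235, i.e. -74.3%.

-74.3%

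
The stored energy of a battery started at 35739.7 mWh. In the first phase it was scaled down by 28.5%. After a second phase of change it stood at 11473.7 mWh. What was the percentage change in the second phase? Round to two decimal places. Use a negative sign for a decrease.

-55.10%

After the first phase: 35739.7 × 0.715 = 25553.8855.
Second-phase multiplier: 11473.7 ÷ 25553.8855 ≈ 0.449.
That is a change of -55.10%.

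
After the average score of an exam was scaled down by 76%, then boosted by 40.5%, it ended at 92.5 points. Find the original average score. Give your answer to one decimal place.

274.3 points

Undoing the 40.5% increase: 92.5 ÷ 1.405 ≈ 65.836299.
Undoing the 76% decrease: 65.836299 ÷ 0.24 ≈ 274.3 points.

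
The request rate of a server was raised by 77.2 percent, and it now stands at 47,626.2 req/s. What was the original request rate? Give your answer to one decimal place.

The overall multiplier applied was 1.772.
So the original request rate was 47,626.2 ÷ 1.772 ≈ 26,877.1 req/s.

26,877.1 req/s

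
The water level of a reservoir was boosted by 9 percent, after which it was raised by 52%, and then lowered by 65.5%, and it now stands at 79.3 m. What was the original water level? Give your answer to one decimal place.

138.7 m

The overall multiplier applied was 1.09 × 1.52 × 0.345 = 0.571596.
So the original water level was 79.3 ÷ 0.571596 ≈ 138.7 m.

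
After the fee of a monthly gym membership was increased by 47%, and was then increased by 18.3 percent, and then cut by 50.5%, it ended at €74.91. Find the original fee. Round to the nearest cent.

€87.02

The overall multiplier applied was 1.47 × 1.183 × 0.495 = 0.86080995.
So the original fee was €74.91 ÷ 0.86080995 ≈ €87.02.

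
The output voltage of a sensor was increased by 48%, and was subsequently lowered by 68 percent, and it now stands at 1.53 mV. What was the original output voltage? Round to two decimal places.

3.23 mV

The overall multiplier applied was 1.48 × 0.32 = 0.4736.
So the original output voltage was 1.53 ÷ 0.4736 ≈ 3.23 mV.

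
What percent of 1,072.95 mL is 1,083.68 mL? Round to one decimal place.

1,083.68 mL ÷ 1,072.95 mL ≈ 101.0%.

101.0%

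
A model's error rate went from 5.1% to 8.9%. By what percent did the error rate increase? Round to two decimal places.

The change is 8.9 − 5.1 = 3.8 percentage points.
Relative to the original 5.1%, that is 3.8 ÷ 5.1 ≈ 74.51%.
So the error rate rose by 74.51%.

74.51%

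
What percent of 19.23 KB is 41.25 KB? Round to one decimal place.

41.25 KB ÷ 19.23 KB ≈ 214.5%.

214.5%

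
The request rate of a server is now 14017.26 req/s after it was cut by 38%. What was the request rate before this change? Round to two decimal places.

The overall multiplier applied was 0.62.
So the original request rate was 14017.26 ÷ 0.62 ≈ 22608.48 req/s.

22608.48 req/s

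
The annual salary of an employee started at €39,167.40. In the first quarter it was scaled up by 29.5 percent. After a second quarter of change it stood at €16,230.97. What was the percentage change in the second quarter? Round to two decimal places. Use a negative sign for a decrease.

After the first quarter: €39,167.40 × 1.295 = €50721.783.
Second-quarter multiplier: €16,230.97 ÷ €50721.783 ≈ 0.32.
That is a change of -68.00%.

-68.00%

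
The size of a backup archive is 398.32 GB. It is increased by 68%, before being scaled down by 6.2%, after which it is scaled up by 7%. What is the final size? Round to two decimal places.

Each change multiplies by a factor: 1.68 × 0.938 × 1.07 = 1.6861488.
398.32 × 1.6861488 = 671.626790016 ≈ 671.63.

671.63 GB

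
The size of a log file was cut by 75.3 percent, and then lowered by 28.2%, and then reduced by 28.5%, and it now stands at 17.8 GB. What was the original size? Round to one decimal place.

Undoing the 28.5% decrease: 17.8 ÷ 0.715 ≈ 24.895105.
Undoing the 28.2% decrease: 24.895105 ÷ 0.718 ≈ 34.672848.
Undoing the 75.3% decrease: 34.672848 ÷ 0.247 ≈ 140.4 GB.

140.4 GB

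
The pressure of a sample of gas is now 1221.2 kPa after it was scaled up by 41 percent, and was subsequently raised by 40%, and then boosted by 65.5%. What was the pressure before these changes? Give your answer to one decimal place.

373.8 kPa

Undoing the 65.5% increase: 1221.2 ÷ 1.655 ≈ 737.885196.
Undoing the 40% increase: 737.885196 ÷ 1.4 ≈ 527.060854.
Undoing the 41% increase: 527.060854 ÷ 1.41 ≈ 373.8 kPa.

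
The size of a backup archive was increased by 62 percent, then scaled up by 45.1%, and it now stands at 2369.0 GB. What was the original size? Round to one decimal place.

Undoing the 45.1% increase: 2369.0 ÷ 1.451 ≈ 1632.667126.
Undoing the 62% increase: 1632.667126 ÷ 1.62 ≈ 1007.8 GB.

1007.8 GB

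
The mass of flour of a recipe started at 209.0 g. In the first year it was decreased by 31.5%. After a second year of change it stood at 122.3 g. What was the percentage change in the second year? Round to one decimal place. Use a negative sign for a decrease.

After the first year: 209.0 × 0.685 = 143.165.
Second-year multiplier: 122.3 ÷ 143.165 ≈ 0.85426.
That is a change of -14.6%.

-14.6%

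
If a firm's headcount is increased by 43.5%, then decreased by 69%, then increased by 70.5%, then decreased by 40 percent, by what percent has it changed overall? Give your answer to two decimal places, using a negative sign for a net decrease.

A 43.5% increase multiplies by 1.435.
Then a 69% decrease: 1.435 × 0.31 = 0.44485.
Then a 70.5% increase: 0.44485 × 1.705 = 0.75846925.
Then a 40% decrease: 0.75846925 × 0.6 = 0.45508155.
Overall factor 0.45508155, i.e. -54.49%.

-54.49%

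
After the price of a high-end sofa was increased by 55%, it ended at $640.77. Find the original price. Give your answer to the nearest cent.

$413.40

The overall multiplier applied was 1.55.
So the original price was $640.77 ÷ 1.55 = $413.40.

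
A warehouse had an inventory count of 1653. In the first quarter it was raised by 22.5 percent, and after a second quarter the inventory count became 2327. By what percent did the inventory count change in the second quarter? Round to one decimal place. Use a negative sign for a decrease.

14.9%

After the first quarter: 1653 × 1.225 = 2024.925.
Second-quarter multiplier: 2327 ÷ 2024.925 ≈ 1.14918.
That is a change of 14.9%.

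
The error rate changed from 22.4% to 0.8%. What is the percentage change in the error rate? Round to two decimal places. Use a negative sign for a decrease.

The change is 0.8 − 22.4 = -21.6 percentage points.
Relative to the original 22.4%, that is -21.6 ÷ 22.4 ≈ -96.43%.

-96.43%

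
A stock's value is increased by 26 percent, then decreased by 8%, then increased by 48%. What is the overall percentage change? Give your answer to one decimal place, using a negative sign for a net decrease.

71.6%

The combined multiplier is 1.26 × 0.92 × 1.48 = 1.715616.
That corresponds to an increase of 71.6%.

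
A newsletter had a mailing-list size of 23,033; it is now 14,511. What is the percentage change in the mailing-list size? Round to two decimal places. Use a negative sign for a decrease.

Change: 14,511 − 23,033 = -8,522.
Relative to the original: -8,522 ÷ 23,033 ≈ -37.00%.

-37.00%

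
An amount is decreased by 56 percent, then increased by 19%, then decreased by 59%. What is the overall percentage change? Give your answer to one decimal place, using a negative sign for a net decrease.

The combined multiplier is 0.44 × 1.19 × 0.41 = 0.214676.
That corresponds to a decrease of 78.5%.

-78.5%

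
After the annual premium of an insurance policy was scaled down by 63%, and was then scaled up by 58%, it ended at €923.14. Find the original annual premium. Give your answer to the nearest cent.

The overall multiplier applied was 0.37 × 1.58 = 0.5846.
So the original annual premium was €923.14 ÷ 0.5846 ≈ €1579.10.

€1579.10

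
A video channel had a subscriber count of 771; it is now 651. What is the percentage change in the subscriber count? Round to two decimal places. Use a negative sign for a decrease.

Change: 651 − 771 = -120.
Relative to the original: -120 ÷ 771 ≈ -15.56%.

-15.56%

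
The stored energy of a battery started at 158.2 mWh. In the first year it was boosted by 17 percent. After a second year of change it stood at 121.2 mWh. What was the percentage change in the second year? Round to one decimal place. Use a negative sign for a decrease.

-34.5%

After the first year: 158.2 × 1.17 = 185.094.
Second-year multiplier: 121.2 ÷ 185.094 ≈ 0.6548.
That is a change of -34.5%.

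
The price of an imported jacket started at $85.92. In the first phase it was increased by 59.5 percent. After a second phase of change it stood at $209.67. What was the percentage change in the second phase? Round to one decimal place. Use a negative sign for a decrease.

53.0%

After the first phase: $85.92 × 1.595 = $137.0424.
Second-phase multiplier: $209.67 ÷ $137.0424 ≈ 1.52996.
That is a change of 53.0%.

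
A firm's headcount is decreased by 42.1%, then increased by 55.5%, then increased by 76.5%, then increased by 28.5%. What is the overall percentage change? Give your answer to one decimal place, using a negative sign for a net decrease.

104.2%

The combined multiplier is 0.579 × 1.555 × 1.765 × 1.285 = 2.042004968625.
That corresponds to an increase of 104.2%.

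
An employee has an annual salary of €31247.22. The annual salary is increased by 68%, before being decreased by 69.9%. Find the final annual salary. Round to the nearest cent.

€15801.09

68% increase: €31247.22 × 1.68 = €52495.3296.
Apply the 69.9% decrease: €52495.3296 × 0.301 = €15801.0942096 ≈ €15801.09.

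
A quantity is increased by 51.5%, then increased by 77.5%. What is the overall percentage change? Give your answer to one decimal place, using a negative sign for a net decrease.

A 51.5% increase multiplies by 1.515.
Then a 77.5% increase: 1.515 × 1.775 = 2.689125.
Overall factor 2.689125, i.e. 168.9%.

168.9%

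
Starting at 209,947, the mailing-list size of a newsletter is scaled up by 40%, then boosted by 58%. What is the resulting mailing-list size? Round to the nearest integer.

40% increase: 209,947 × 1.4 = 293925.8.
After the 58% increase: 293925.8 × 1.58 = 464402.764 ≈ 464,403.

464,403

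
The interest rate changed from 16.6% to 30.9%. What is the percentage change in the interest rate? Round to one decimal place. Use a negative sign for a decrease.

86.1%

The change is 30.9 − 16.6 = 14.3 percentage points.
Relative to the original 16.6%, that is 14.3 ÷ 16.6 ≈ 86.1%.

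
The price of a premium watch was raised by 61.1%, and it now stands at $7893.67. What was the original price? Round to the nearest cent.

$4899.86

The overall multiplier applied was 1.611.
So the original price was $7893.67 ÷ 1.611 ≈ $4899.86.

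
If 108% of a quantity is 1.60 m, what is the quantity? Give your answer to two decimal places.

1.48 m

1.60 m ÷ 1.08 ≈ 1.48 m.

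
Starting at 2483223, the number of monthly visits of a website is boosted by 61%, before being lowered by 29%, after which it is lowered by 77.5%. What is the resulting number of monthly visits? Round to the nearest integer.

Apply the 61% increase: 2483223 × 1.61 = 3997989.03.
Apply the 29% decrease: 3997989.03 × 0.71 = 2838572.2113.
Apply the 77.5% decrease: 2838572.2113 × 0.225 = 638678.7475425 ≈ 638679.

638679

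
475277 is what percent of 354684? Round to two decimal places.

475277 ÷ 354684 ≈ 134.00%.

134.00%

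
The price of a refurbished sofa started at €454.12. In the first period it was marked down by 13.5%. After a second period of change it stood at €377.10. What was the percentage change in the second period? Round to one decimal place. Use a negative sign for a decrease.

-4.0%

After the first period: €454.12 × 0.865 = €392.8138.
Second-period multiplier: €377.10 ÷ €392.8138 ≈ 0.96.
That is a change of -4.0%.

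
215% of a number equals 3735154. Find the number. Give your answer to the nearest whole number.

1737281

3735154 ÷ 2.15 ≈ 1737281.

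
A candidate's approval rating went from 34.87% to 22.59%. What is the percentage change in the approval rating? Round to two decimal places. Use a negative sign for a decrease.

The change is 22.59 − 34.87 = -12.28 percentage points.
Relative to the original 34.87%, that is -12.28 ÷ 34.87 ≈ -35.22%.

-35.22%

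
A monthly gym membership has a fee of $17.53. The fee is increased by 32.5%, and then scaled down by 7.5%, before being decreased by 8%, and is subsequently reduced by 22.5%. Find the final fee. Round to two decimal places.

$15.32

Apply the 32.5% increase: $17.53 × 1.325 = $23.22725.
Apply the 7.5% decrease: $23.22725 × 0.925 = $21.48520625.
8% decrease: $21.48520625 × 0.92 = $19.76638975.
After the 22.5% decrease: $19.76638975 × 0.775 = $15.31895205625 ≈ $15.32.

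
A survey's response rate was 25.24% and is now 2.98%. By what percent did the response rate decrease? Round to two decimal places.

The change is 2.98 − 25.24 = -22.26 percentage points.
Relative to the original 25.24%, that is -22.26 ÷ 25.24 ≈ -88.19%.
So the response rate fell by 88.19%.

88.19%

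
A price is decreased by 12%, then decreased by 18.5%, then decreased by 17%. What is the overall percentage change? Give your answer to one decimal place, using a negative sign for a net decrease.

-40.5%

The combined multiplier is 0.88 × 0.815 × 0.83 = 0.595276.
That corresponds to a decrease of 40.5%.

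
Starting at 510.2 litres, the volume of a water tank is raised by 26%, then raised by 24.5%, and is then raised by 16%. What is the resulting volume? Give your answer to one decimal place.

Apply the 26% increase: 510.2 × 1.26 = 642.852.
After the 24.5% increase: 642.852 × 1.245 = 800.35074.
16% increase: 800.35074 × 1.16 = 928.4068584 ≈ 928.4.

928.4 litres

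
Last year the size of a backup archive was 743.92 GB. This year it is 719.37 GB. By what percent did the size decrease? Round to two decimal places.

3.30%

Change: 719.37 − 743.92 = -24.55.
Relative to the original: -24.55 ÷ 743.92 ≈ -3.30%.
So the size decreased by 3.30%.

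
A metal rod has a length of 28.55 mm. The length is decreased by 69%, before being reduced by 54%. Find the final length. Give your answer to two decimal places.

4.07 mm

Apply the 69% decrease: 28.55 × 0.31 = 8.8505.
After the 54% decrease: 8.8505 × 0.46 = 4.07123 ≈ 4.07.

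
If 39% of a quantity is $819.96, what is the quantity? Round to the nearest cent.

$2102.46

$819.96 ÷ 0.39 ≈ $2102.46.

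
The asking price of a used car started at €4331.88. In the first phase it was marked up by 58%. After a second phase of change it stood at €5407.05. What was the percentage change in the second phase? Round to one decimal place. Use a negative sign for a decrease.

-21.0%

After the first phase: €4331.88 × 1.58 = €6844.3704.
Second-phase multiplier: €5407.05 ÷ €6844.3704 ≈ 0.79.
That is a change of -21.0%.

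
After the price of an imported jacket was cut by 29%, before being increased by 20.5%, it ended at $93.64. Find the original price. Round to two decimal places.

$109.45

Undoing the 20.5% increase: $93.64 ÷ 1.205 ≈ $77.709544.
Undoing the 29% decrease: $77.709544 ÷ 0.71 ≈ $109.45.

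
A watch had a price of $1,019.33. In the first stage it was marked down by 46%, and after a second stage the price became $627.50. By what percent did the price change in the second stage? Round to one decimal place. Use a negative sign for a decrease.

After the first stage: $1,019.33 × 0.54 = $550.4382.
Second-stage multiplier: $627.50 ÷ $550.4382 ≈ 1.14.
That is a change of 14.0%.

14.0%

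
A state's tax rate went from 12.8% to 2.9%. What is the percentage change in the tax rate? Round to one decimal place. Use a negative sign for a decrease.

-77.3%

The change is 2.9 − 12.8 = -9.9 percentage points.
Relative to the original 12.8%, that is -9.9 ÷ 12.8 ≈ -77.3%.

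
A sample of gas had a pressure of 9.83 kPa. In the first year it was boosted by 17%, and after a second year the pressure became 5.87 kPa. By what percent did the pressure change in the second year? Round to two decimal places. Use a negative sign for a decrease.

After the first year: 9.83 × 1.17 = 11.5011.
Second-year multiplier: 5.87 ÷ 11.5011 ≈ 0.510386.
That is a change of -48.96%.

-48.96%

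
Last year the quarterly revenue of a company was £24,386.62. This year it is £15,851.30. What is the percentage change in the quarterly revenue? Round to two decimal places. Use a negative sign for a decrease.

-35.00%

Change: £15,851.30 − £24,386.62 = -£8,535.32.
Relative to the original: -£8,535.32 ÷ £24,386.62 ≈ -35.00%.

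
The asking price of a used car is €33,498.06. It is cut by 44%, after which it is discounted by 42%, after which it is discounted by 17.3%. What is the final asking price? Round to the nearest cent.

Apply the 44% decrease: €33,498.06 × 0.56 = €18758.9136.
Apply the 42% decrease: €18758.9136 × 0.58 = €10880.169888.
Apply the 17.3% decrease: €10880.169888 × 0.827 = €8997.900497376 ≈ €8,997.90.

€8,997.90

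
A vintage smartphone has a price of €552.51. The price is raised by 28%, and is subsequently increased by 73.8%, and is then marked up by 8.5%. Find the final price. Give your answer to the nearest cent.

28% increase: €552.51 × 1.28 = €707.2128.
73.8% increase: €707.2128 × 1.738 = €1229.1358464.
8.5% increase: €1229.1358464 × 1.085 = €1333.612393344 ≈ €1333.61.

€1333.61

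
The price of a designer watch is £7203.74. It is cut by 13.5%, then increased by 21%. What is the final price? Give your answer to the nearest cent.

£7539.79

After the 13.5% decrease: £7203.74 × 0.865 = £6231.2351.
21% increase: £6231.2351 × 1.21 = £7539.794471 ≈ £7539.79.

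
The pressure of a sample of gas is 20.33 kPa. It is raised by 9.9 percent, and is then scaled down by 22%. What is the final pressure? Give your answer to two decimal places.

17.43 kPa

Apply the 9.9% increase: 20.33 × 1.099 = 22.34267.
22% decrease: 22.34267 × 0.78 = 17.4272826 ≈ 17.43.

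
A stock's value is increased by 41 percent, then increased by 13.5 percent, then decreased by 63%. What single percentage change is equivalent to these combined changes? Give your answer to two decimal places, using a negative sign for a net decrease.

-40.79%

The combined multiplier is 1.41 × 1.135 × 0.37 = 0.5921295.
That corresponds to a decrease of 40.79%.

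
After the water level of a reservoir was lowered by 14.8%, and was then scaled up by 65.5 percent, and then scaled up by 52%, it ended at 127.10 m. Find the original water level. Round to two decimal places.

Undoing the 52% increase: 127.10 ÷ 1.52 ≈ 83.618421.
Undoing the 65.5% increase: 83.618421 ÷ 1.655 ≈ 50.524726.
Undoing the 14.8% decrease: 50.524726 ÷ 0.852 ≈ 59.30 m.

59.30 m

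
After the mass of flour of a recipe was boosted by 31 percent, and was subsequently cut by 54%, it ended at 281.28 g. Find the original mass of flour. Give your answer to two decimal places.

466.78 g

Undoing the 54% decrease: 281.28 ÷ 0.46 ≈ 611.478261.
Undoing the 31% increase: 611.478261 ÷ 1.31 ≈ 466.78 g.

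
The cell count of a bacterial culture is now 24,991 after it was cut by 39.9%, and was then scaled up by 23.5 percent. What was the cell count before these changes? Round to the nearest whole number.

33,670

The overall multiplier applied was 0.601 × 1.235 = 0.742235.
So the original cell count was 24,991 ÷ 0.742235 ≈ 33,670.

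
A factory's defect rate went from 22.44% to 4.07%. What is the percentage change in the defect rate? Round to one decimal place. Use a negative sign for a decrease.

The change is 4.07 − 22.44 = -18.37 percentage points.
Relative to the original 22.44%, that is -18.37 ÷ 22.44 ≈ -81.9%.

-81.9%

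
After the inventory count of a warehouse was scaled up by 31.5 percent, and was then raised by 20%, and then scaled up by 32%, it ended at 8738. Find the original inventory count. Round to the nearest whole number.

The overall multiplier applied was 1.315 × 1.2 × 1.32 = 2.08296.
So the original inventory count was 8738 ÷ 2.08296 ≈ 4195.

4195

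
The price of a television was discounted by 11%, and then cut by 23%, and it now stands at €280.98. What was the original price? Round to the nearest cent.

€410.01

The overall multiplier applied was 0.89 × 0.77 = 0.6853.
So the original price was €280.98 ÷ 0.6853 ≈ €410.01.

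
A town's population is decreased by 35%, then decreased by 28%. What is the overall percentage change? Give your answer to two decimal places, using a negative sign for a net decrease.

The combined multiplier is 0.65 × 0.72 = 0.468.
That corresponds to a decrease of 53.20%.

-53.20%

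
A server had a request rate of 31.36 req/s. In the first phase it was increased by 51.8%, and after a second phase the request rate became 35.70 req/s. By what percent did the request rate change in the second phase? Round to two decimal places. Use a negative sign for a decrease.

After the first phase: 31.36 × 1.518 = 47.60448.
Second-phase multiplier: 35.70 ÷ 47.60448 ≈ 0.749929.
That is a change of -25.01%.

-25.01%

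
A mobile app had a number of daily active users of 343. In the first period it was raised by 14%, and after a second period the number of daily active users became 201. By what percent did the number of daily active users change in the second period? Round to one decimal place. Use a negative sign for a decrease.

After the first period: 343 × 1.14 = 391.02.
Second-period multiplier: 201 ÷ 391.02 ≈ 0.51404.
That is a change of -48.6%.

-48.6%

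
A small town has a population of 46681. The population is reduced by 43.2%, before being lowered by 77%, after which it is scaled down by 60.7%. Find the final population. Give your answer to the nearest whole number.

2397

After the 43.2% decrease: 46681 × 0.568 = 26514.808.
Apply the 77% decrease: 26514.808 × 0.23 = 6098.40584.
Apply the 60.7% decrease: 6098.40584 × 0.393 = 2396.67349512 ≈ 2397.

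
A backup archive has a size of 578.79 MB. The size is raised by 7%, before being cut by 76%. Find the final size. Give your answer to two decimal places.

148.63 MB

7% increase: 578.79 × 1.07 = 619.3053.
After the 76% decrease: 619.3053 × 0.24 = 148.633272 ≈ 148.63.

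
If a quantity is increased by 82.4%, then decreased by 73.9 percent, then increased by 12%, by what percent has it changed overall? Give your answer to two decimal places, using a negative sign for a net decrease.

-46.68%

An 82.4% increase multiplies by 1.824.
Then a 73.9% decrease: 1.824 × 0.261 = 0.476064.
Then a 12% increase: 0.476064 × 1.12 = 0.53319168.
Overall factor 0.53319168, i.e. -46.68%.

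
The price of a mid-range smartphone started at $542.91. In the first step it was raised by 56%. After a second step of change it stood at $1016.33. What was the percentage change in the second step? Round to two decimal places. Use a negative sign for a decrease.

20.00%

After the first step: $542.91 × 1.56 = $846.9396.
Second-step multiplier: $1016.33 ÷ $846.9396 ≈ 1.200003.
That is a change of 20.00%.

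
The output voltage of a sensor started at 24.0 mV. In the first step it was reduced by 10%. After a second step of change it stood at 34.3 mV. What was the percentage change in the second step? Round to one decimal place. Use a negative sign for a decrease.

58.8%

After the first step: 24.0 × 0.9 = 21.6.
Second-step multiplier: 34.3 ÷ 21.6 ≈ 1.58796.
That is a change of 58.8%.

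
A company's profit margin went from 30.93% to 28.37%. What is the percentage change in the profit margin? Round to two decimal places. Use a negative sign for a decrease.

-8.28%

The change is 28.37 − 30.93 = -2.56 percentage points.
Relative to the original 30.93%, that is -2.56 ÷ 30.93 ≈ -8.28%.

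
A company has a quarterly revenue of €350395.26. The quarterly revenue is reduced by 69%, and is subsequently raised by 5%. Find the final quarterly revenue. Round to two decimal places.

€114053.66

69% decrease: €350395.26 × 0.31 = €108622.5306.
5% increase: €108622.5306 × 1.05 = €114053.65713 ≈ €114053.66.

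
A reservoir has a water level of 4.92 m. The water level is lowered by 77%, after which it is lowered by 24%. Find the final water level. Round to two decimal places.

Each change multiplies by a factor: 0.23 × 0.76 = 0.1748.
4.92 × 0.1748 = 0.860016 ≈ 0.86.

0.86 m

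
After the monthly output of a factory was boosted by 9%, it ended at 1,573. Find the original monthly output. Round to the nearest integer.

1,443

The overall multiplier applied was 1.09.
So the original monthly output was 1,573 ÷ 1.09 ≈ 1,443.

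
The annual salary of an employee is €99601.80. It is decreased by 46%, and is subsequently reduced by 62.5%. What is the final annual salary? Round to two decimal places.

€20169.36

Apply the 46% decrease: €99601.80 × 0.54 = €53784.972.
After the 62.5% decrease: €53784.972 × 0.375 = €20169.3645 ≈ €20169.36.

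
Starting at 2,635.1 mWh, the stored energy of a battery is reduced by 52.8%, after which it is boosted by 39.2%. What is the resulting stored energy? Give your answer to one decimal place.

Each change multiplies by a factor: 0.472 × 1.392 = 0.657024.
2,635.1 × 0.657024 = 1731.3239424 ≈ 1,731.3.

1,731.3 mWh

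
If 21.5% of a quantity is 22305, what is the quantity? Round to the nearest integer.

103744

22305 ÷ 0.215 ≈ 103744.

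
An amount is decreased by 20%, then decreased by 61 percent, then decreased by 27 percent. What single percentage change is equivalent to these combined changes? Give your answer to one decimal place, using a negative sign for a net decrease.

-77.2%

A 20% decrease multiplies by 0.8.
Then a 61% decrease: 0.8 × 0.39 = 0.312.
Then a 27% decrease: 0.312 × 0.73 = 0.22776.
Overall factor 0.22776, i.e. -77.2%.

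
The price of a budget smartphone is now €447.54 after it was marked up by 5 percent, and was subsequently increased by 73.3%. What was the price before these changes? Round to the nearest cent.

€245.95

The overall multiplier applied was 1.05 × 1.733 = 1.81965.
So the original price was €447.54 ÷ 1.81965 ≈ €245.95.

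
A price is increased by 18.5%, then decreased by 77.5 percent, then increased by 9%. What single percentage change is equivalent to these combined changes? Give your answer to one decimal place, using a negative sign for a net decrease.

The combined multiplier is 1.185 × 0.225 × 1.09 = 0.29062125.
That corresponds to a decrease of 70.9%.

-70.9%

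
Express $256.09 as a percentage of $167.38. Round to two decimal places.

153.00%

$256.09 ÷ $167.38 ≈ 153.00%.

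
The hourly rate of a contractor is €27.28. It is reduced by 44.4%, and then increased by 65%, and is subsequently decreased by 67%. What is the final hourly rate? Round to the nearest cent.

€8.26

Each change multiplies by a factor: 0.556 × 1.65 × 0.33 = 0.302742.
€27.28 × 0.302742 = €8.25880176 ≈ €8.26.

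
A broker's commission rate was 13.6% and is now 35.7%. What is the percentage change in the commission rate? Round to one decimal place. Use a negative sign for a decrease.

The change is 35.7 − 13.6 = 22.1 percentage points.
Relative to the original 13.6%, that is 22.1 ÷ 13.6 = 162.5%.

162.5%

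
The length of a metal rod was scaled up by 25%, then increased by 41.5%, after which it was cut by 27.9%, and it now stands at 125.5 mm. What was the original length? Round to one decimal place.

98.4 mm

The overall multiplier applied was 1.25 × 1.415 × 0.721 = 1.27526875.
So the original length was 125.5 ÷ 1.27526875 ≈ 98.4 mm.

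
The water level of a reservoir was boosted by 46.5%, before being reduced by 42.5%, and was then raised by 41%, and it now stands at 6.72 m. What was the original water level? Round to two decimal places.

The overall multiplier applied was 1.465 × 0.575 × 1.41 = 1.18774875.
So the original water level was 6.72 ÷ 1.18774875 ≈ 5.66 m.

5.66 m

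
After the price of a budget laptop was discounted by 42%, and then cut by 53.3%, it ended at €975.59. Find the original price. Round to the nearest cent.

The overall multiplier applied was 0.58 × 0.467 = 0.27086.
So the original price was €975.59 ÷ 0.27086 ≈ €3601.82.

€3601.82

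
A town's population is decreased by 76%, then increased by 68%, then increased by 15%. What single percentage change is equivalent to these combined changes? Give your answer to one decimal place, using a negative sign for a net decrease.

A 76% decrease multiplies by 0.24.
Then a 68% increase: 0.24 × 1.68 = 0.4032.
Then a 15% increase: 0.4032 × 1.15 = 0.46368.
Overall factor 0.46368, i.e. -53.6%.

-53.6%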